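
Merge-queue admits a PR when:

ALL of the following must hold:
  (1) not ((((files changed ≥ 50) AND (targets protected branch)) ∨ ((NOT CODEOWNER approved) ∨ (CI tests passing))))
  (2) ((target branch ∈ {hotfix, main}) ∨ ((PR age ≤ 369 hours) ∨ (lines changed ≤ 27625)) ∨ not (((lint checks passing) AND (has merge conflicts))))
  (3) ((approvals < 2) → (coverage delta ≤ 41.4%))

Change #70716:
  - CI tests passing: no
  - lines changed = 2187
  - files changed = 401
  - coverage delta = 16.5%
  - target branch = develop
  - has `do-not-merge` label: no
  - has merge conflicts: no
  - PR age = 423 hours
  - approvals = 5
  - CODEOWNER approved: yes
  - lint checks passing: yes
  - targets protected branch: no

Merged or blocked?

Merged

Atomic conditions:
  files changed ≥ 50: 401 ≥ 50 is true
  targets protected branch: no → false
  NOT CODEOWNER approved: yes → false
  CI tests passing: no → false
  target branch ∈ {hotfix, main}: develop is not in the set → false
  PR age ≤ 369 hours: 423 ≤ 369 is false
  lines changed ≤ 27625: 2187 ≤ 27625 is true
  lint checks passing: yes → true
  has merge conflicts: no → false
  approvals < 2: 5 < 2 is false
  coverage delta ≤ 41.4%: 16.5 ≤ 41.4 is true
Combine:
[1.1.1] true AND false = false
[1.1.2] false OR false = false
[1.1] false OR false = false
[1] NOT false = true
[2.2] false OR true = true
[2.3.1] true AND false = false
[2.3] NOT false = true
[2] false OR true OR true = true
[3] false → true (antecedent false ⇒ implication holds) = true
[root] true AND true AND true = true
Overall: true → merged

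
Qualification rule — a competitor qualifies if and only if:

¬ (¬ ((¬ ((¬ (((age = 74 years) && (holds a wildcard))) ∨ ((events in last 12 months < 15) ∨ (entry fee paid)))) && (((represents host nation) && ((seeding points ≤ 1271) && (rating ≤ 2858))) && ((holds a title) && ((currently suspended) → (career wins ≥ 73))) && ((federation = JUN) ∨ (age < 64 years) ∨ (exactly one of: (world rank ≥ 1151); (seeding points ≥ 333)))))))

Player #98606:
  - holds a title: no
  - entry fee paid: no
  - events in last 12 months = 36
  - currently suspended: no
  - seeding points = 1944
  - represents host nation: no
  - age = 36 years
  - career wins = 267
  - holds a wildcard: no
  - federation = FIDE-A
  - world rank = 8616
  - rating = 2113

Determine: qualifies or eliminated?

Atomic conditions:
  age = 74 years: 36 == 74 is false
  holds a wildcard: no → false
  events in last 12 months < 15: 36 < 15 is false
  entry fee paid: no → false
  represents host nation: no → false
  seeding points ≤ 1271: 1944 ≤ 1271 is false
  rating ≤ 2858: 2113 ≤ 2858 is true
  holds a title: no → false
  currently suspended: no → false
  career wins ≥ 73: 267 ≥ 73 is true
  federation = JUN: FIDE-A == JUN is false
  age < 64 years: 36 < 64 is true
  world rank ≥ 1151: 8616 ≥ 1151 is true
  seeding points ≥ 333: 1944 ≥ 333 is true
Combine:
[1.1.1.1.1.1] false AND false = false
[1.1.1.1.1] NOT false = true
[1.1.1.1.2] false OR false = false
[1.1.1.1] true OR false = true
[1.1.1] NOT true = false
[1.1.2.1.2] false AND true = false
[1.1.2.1] false AND false = false
[1.1.2.2.2] false → true (antecedent false ⇒ implication holds) = true
[1.1.2.2] false AND true = false
[1.1.2.3.3] exactly-one(true, true) = false
[1.1.2.3] false OR true OR false = true
[1.1.2] false AND false AND true = false
[1.1] false AND false = false
[1] NOT false = true
[root] NOT true = false
Overall: false → eliminated

Eliminated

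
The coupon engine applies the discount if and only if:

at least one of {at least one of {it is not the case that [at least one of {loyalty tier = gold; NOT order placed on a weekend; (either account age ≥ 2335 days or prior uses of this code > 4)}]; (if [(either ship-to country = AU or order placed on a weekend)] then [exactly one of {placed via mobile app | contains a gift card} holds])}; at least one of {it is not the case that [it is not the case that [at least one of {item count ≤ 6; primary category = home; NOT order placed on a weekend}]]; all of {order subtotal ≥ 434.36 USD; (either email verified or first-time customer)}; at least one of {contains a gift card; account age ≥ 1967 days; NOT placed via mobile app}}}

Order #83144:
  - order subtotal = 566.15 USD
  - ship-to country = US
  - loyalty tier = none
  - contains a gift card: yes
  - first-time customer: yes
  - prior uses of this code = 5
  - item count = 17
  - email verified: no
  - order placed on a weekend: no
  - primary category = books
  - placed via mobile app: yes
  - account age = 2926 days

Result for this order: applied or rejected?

Atomic conditions:
  loyalty tier = gold: none == gold is false
  NOT order placed on a weekend: no → true
  account age ≥ 2335 days: 2926 ≥ 2335 is true
  prior uses of this code > 4: 5 > 4 is true
  ship-to country = AU: US == AU is false
  order placed on a weekend: no → false
  placed via mobile app: yes → true
  contains a gift card: yes → true
  item count ≤ 6: 17 ≤ 6 is false
  primary category = home: books == home is false
  order subtotal ≥ 434.36 USD: 566.15 ≥ 434.36 is true
  email verified: no → false
  first-time customer: yes → true
  account age ≥ 1967 days: 2926 ≥ 1967 is true
  NOT placed via mobile app: yes → false
Combine:
[1.1.1.3] true OR true = true
[1.1.1] false OR true OR true = true
[1.1] NOT true = false
[1.2.1] false OR false = false
[1.2.2] exactly-one(true, true) = false
[1.2] false → false (antecedent false ⇒ implication holds) = true
[1] false OR true = true
[2.1.1.1] false OR false OR true = true
[2.1.1] NOT true = false
[2.1] NOT false = true
[2.2.2] false OR true = true
[2.2] true AND true = true
[2.3] true OR true OR false = true
[2] true OR true OR true = true
[root] true OR true = true
Overall: true → applied

Applied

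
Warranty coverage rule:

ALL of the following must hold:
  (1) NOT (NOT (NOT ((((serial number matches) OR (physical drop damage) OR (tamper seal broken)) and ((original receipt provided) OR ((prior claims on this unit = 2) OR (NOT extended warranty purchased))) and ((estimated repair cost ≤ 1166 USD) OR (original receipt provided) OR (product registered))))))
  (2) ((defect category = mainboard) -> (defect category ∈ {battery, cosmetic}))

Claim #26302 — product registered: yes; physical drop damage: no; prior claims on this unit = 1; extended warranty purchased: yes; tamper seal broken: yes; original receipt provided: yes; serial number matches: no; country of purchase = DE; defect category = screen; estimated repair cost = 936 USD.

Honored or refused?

Refused

Atomic conditions:
  serial number matches: no → false
  physical drop damage: no → false
  tamper seal broken: yes → true
  original receipt provided: yes → true
  prior claims on this unit = 2: 1 == 2 is false
  NOT extended warranty purchased: yes → false
  estimated repair cost ≤ 1166 USD: 936 ≤ 1166 is true
  product registered: yes → true
  defect category = mainboard: screen == mainboard is false
  defect category ∈ {battery, cosmetic}: screen is not in the set → false
Combine:
[1.1.1.1.1] false OR false OR true = true
[1.1.1.1.2.2] false OR false = false
[1.1.1.1.2] true OR false = true
[1.1.1.1.3] true OR true OR true = true
[1.1.1.1] true AND true AND true = true
[1.1.1] NOT true = false
[1.1] NOT false = true
[1] NOT true = false
[2] false → false (antecedent false ⇒ implication holds) = true
[root] false AND true = false
Overall: false → refused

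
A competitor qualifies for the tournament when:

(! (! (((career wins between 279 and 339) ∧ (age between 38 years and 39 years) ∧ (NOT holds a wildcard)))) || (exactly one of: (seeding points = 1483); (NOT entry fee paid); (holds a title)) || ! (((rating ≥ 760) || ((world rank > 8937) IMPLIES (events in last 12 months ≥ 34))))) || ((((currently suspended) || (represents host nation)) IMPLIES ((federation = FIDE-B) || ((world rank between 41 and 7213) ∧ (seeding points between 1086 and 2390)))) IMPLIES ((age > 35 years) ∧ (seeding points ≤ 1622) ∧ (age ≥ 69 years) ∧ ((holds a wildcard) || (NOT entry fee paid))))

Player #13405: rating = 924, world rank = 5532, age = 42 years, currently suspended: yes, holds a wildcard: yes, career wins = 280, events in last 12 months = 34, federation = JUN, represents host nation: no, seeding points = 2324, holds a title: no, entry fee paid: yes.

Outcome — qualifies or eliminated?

Eliminated

Atomic conditions:
  career wins between 279 and 339: 280 in [279, 339] is true
  age between 38 years and 39 years: 42 in [38, 39] is false
  NOT holds a wildcard: yes → false
  seeding points = 1483: 2324 == 1483 is false
  NOT entry fee paid: yes → false
  holds a title: no → false
  rating ≥ 760: 924 ≥ 760 is true
  world rank > 8937: 5532 > 8937 is false
  events in last 12 months ≥ 34: 34 ≥ 34 is true
  currently suspended: yes → true
  represents host nation: no → false
  federation = FIDE-B: JUN == FIDE-B is false
  world rank between 41 and 7213: 5532 in [41, 7213] is true
  seeding points between 1086 and 2390: 2324 in [1086, 2390] is true
  age > 35 years: 42 > 35 is true
  seeding points ≤ 1622: 2324 ≤ 1622 is false
  age ≥ 69 years: 42 ≥ 69 is false
  holds a wildcard: yes → true
Combine:
[1.1.1.1] true AND false AND false = false
[1.1.1] NOT false = true
[1.1] NOT true = false
[1.2] exactly-one(false, false, false) = false
[1.3.1.2] false → true (antecedent false ⇒ implication holds) = true
[1.3.1] true OR true = true
[1.3] NOT true = false
[1] false OR false OR false = false
[2.1.1] true OR false = true
[2.1.2.2] true AND true = true
[2.1.2] false OR true = true
[2.1] true → true = true
[2.2.4] true OR false = true
[2.2] true AND false AND false AND true = false
[2] true → false = false
[root] false OR false = false
Overall: false → eliminated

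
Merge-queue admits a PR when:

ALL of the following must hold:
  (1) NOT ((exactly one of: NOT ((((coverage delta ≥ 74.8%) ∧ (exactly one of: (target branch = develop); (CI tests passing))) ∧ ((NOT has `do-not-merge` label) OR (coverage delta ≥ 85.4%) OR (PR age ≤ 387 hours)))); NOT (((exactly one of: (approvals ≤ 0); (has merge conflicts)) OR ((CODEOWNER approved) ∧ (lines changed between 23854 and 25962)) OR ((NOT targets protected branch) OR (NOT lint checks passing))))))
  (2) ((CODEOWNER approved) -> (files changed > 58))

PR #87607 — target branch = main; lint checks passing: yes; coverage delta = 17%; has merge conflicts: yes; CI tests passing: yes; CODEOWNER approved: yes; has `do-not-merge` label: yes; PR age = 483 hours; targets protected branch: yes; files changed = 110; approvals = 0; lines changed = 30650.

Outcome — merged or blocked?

Merged

Atomic conditions:
  coverage delta ≥ 74.8%: 17 ≥ 74.8 is false
  target branch = develop: main == develop is false
  CI tests passing: yes → true
  NOT has `do-not-merge` label: yes → false
  coverage delta ≥ 85.4%: 17 ≥ 85.4 is false
  PR age ≤ 387 hours: 483 ≤ 387 is false
  approvals ≤ 0: 0 ≤ 0 is true
  has merge conflicts: yes → true
  CODEOWNER approved: yes → true
  lines changed between 23854 and 25962: 30650 in [23854, 25962] is false
  NOT targets protected branch: yes → false
  NOT lint checks passing: yes → false
  files changed > 58: 110 > 58 is true
Combine:
[1.1.1.1.1.2] exactly-one(false, true) = true
[1.1.1.1.1] false AND true = false
[1.1.1.1.2] false OR false OR false = false
[1.1.1.1] false AND false = false
[1.1.1] NOT false = true
[1.1.2.1.1] exactly-one(true, true) = false
[1.1.2.1.2] true AND false = false
[1.1.2.1.3] false OR false = false
[1.1.2.1] false OR false OR false = false
[1.1.2] NOT false = true
[1.1] exactly-one(true, true) = false
[1] NOT false = true
[2] true → true = true
[root] true AND true = true
Overall: true → merged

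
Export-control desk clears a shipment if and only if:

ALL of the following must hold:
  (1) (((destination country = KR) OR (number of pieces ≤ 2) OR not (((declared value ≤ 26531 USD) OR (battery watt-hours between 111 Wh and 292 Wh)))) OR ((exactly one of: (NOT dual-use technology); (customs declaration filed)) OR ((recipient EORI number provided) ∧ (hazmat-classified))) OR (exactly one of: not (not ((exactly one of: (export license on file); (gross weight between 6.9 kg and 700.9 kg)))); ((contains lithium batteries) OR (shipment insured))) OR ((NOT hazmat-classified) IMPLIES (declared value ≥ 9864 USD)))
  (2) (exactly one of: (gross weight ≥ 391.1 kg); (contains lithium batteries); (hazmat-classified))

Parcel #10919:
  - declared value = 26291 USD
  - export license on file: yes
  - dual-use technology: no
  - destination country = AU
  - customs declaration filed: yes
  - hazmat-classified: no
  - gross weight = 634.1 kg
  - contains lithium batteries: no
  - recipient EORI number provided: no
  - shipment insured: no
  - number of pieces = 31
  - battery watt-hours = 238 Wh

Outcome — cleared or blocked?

Cleared

Atomic conditions:
  destination country = KR: AU == KR is false
  number of pieces ≤ 2: 31 ≤ 2 is false
  declared value ≤ 26531 USD: 26291 ≤ 26531 is true
  battery watt-hours between 111 Wh and 292 Wh: 238 in [111, 292] is true
  NOT dual-use technology: no → true
  customs declaration filed: yes → true
  recipient EORI number provided: no → false
  hazmat-classified: no → false
  export license on file: yes → true
  gross weight between 6.9 kg and 700.9 kg: 634.1 in [6.9, 700.9] is true
  contains lithium batteries: no → false
  shipment insured: no → false
  NOT hazmat-classified: no → true
  declared value ≥ 9864 USD: 26291 ≥ 9864 is true
  gross weight ≥ 391.1 kg: 634.1 ≥ 391.1 is true
Combine:
[1.1.3.1] true OR true = true
[1.1.3] NOT true = false
[1.1] false OR false OR false = false
[1.2.1] exactly-one(true, true) = false
[1.2.2] false AND false = false
[1.2] false OR false = false
[1.3.1.1.1] exactly-one(true, true) = false
[1.3.1.1] NOT false = true
[1.3.1] NOT true = false
[1.3.2] false OR false = false
[1.3] exactly-one(false, false) = false
[1.4] true → true = true
[1] false OR false OR false OR true = true
[2] exactly-one(true, false, false) = true
[root] true AND true = true
Overall: true → cleared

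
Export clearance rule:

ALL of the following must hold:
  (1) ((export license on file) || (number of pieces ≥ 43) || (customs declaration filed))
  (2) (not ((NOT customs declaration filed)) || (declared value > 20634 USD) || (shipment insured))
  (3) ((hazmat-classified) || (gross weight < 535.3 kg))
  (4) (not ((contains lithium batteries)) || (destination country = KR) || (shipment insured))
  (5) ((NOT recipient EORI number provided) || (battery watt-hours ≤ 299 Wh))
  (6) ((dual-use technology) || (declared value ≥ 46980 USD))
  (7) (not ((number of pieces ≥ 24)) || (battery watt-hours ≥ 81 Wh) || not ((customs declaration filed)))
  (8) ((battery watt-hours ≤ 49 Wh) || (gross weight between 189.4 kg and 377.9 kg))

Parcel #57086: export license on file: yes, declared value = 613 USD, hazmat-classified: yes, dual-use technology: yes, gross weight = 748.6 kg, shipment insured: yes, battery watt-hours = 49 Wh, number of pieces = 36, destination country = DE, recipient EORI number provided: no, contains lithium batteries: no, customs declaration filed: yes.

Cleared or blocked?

Atomic conditions:
  export license on file: yes → true
  number of pieces ≥ 43: 36 ≥ 43 is false
  customs declaration filed: yes → true
  NOT customs declaration filed: yes → false
  declared value > 20634 USD: 613 > 20634 is false
  shipment insured: yes → true
  hazmat-classified: yes → true
  gross weight < 535.3 kg: 748.6 < 535.3 is false
  contains lithium batteries: no → false
  destination country = KR: DE == KR is false
  NOT recipient EORI number provided: no → true
  battery watt-hours ≤ 299 Wh: 49 ≤ 299 is true
  dual-use technology: yes → true
  declared value ≥ 46980 USD: 613 ≥ 46980 is false
  number of pieces ≥ 24: 36 ≥ 24 is true
  battery watt-hours ≥ 81 Wh: 49 ≥ 81 is false
  battery watt-hours ≤ 49 Wh: 49 ≤ 49 is true
  gross weight between 189.4 kg and 377.9 kg: 748.6 in [189.4, 377.9] is false
Combine:
[1] true OR false OR true = true
[2.1] NOT false = true
[2] true OR false OR true = true
[3] true OR false = true
[4.1] NOT false = true
[4] true OR false OR true = true
[5] true OR true = true
[6] true OR false = true
[7.1] NOT true = false
[7.3] NOT true = false
[7] false OR false OR false = false
[8] true OR false = true
[root] true AND true AND true AND true AND true AND true AND false AND true = false
Overall: false → blocked

Blocked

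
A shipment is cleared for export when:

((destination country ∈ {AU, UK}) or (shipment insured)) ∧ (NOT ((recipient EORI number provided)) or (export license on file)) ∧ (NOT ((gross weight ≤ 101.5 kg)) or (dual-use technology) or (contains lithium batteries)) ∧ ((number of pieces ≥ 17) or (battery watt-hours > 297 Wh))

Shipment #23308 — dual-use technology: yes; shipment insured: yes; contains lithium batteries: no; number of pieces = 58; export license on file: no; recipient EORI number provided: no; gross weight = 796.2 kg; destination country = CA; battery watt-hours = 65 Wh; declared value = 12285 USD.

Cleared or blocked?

Cleared

Atomic conditions:
  destination country ∈ {AU, UK}: CA is not in the set → false
  shipment insured: yes → true
  recipient EORI number provided: no → false
  export license on file: no → false
  gross weight ≤ 101.5 kg: 796.2 ≤ 101.5 is false
  dual-use technology: yes → true
  contains lithium batteries: no → false
  number of pieces ≥ 17: 58 ≥ 17 is true
  battery watt-hours > 297 Wh: 65 > 297 is false
Combine:
[1] false OR true = true
[2.1] NOT false = true
[2] true OR false = true
[3.1] NOT false = true
[3] true OR true OR false = true
[4] true OR false = true
[root] true AND true AND true AND true = true
Overall: true → cleared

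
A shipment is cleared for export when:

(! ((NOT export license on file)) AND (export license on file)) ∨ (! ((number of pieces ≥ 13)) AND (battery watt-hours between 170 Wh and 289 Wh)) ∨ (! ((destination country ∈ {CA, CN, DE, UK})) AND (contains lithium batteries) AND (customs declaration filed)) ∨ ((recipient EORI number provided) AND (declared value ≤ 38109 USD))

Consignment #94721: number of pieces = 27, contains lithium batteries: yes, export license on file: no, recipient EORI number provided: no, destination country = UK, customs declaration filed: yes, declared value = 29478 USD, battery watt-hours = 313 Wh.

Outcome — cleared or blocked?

Atomic conditions:
  NOT export license on file: no → true
  export license on file: no → false
  number of pieces ≥ 13: 27 ≥ 13 is true
  battery watt-hours between 170 Wh and 289 Wh: 313 in [170, 289] is false
  destination country ∈ {CA, CN, DE, UK}: UK is in the set → true
  contains lithium batteries: yes → true
  customs declaration filed: yes → true
  recipient EORI number provided: no → false
  declared value ≤ 38109 USD: 29478 ≤ 38109 is true
Combine:
[1.1] NOT true = false
[1] false AND false = false
[2.1] NOT true = false
[2] false AND false = false
[3.1] NOT true = false
[3] false AND true AND true = false
[4] false AND true = false
[root] false OR false OR false OR false = false
Overall: false → blocked

Blocked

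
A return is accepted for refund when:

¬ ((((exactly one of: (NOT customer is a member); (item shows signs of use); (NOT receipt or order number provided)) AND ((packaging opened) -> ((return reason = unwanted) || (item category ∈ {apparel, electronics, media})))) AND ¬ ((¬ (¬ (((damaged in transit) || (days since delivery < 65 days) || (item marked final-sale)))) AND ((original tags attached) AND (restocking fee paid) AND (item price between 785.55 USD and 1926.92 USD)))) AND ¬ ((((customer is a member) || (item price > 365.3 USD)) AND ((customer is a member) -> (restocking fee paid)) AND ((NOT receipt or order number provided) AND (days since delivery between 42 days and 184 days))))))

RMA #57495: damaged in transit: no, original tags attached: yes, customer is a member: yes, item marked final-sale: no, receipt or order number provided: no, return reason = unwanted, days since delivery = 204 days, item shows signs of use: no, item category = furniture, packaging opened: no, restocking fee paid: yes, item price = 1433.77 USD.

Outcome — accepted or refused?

Refused

Atomic conditions:
  NOT customer is a member: yes → false
  item shows signs of use: no → false
  NOT receipt or order number provided: no → true
  packaging opened: no → false
  return reason = unwanted: unwanted == unwanted is true
  item category ∈ {apparel, electronics, media}: furniture is not in the set → false
  damaged in transit: no → false
  days since delivery < 65 days: 204 < 65 is false
  item marked final-sale: no → false
  original tags attached: yes → true
  restocking fee paid: yes → true
  item price between 785.55 USD and 1926.92 USD: 1433.77 in [785.55, 1926.92] is true
  customer is a member: yes → true
  item price > 365.3 USD: 1433.77 > 365.3 is true
  days since delivery between 42 days and 184 days: 204 in [42, 184] is false
Combine:
[1.1.1] exactly-one(false, false, true) = true
[1.1.2.2] true OR false = true
[1.1.2] false → true (antecedent false ⇒ implication holds) = true
[1.1] true AND true = true
[1.2.1.1.1.1] false OR false OR false = false
[1.2.1.1.1] NOT false = true
[1.2.1.1] NOT true = false
[1.2.1.2] true AND true AND true = true
[1.2.1] false AND true = false
[1.2] NOT false = true
[1.3.1.1] true OR true = true
[1.3.1.2] true → true = true
[1.3.1.3] true AND false = false
[1.3.1] true AND true AND false = false
[1.3] NOT false = true
[1] true AND true AND true = true
[root] NOT true = false
Overall: false → refused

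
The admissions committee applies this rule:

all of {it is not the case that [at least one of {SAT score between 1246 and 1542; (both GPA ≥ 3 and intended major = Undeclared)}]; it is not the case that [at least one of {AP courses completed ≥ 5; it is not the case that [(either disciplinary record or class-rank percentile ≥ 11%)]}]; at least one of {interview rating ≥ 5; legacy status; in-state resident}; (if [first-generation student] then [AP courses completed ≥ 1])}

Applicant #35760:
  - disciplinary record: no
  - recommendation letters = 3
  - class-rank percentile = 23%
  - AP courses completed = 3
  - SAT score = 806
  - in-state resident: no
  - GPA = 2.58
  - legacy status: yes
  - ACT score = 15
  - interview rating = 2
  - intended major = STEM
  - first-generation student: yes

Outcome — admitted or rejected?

Atomic conditions:
  SAT score between 1246 and 1542: 806 in [1246, 1542] is false
  GPA ≥ 3: 2.58 ≥ 3 is false
  intended major = Undeclared: STEM == Undeclared is false
  AP courses completed ≥ 5: 3 ≥ 5 is false
  disciplinary record: no → false
  class-rank percentile ≥ 11%: 23 ≥ 11 is true
  interview rating ≥ 5: 2 ≥ 5 is false
  legacy status: yes → true
  in-state resident: no → false
  first-generation student: yes → true
  AP courses completed ≥ 1: 3 ≥ 1 is true
Combine:
[1.1.2] false AND false = false
[1.1] false OR false = false
[1] NOT false = true
[2.1.2.1] false OR true = true
[2.1.2] NOT true = false
[2.1] false OR false = false
[2] NOT false = true
[3] false OR true OR false = true
[4] true → true = true
[root] true AND true AND true AND true = true
Overall: true → admitted

Admitted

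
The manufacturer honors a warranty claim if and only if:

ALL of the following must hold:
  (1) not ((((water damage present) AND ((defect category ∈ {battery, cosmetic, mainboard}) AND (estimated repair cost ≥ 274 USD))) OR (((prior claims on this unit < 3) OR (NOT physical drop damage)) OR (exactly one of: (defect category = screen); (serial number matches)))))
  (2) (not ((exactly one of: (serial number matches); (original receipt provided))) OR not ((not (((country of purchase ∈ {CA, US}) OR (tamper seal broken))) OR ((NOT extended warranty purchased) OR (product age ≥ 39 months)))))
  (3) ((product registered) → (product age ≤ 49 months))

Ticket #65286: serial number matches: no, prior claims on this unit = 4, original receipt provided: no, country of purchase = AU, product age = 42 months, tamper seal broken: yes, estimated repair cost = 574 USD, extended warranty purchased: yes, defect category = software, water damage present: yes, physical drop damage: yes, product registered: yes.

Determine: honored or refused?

Atomic conditions:
  water damage present: yes → true
  defect category ∈ {battery, cosmetic, mainboard}: software is not in the set → false
  estimated repair cost ≥ 274 USD: 574 ≥ 274 is true
  prior claims on this unit < 3: 4 < 3 is false
  NOT physical drop damage: yes → false
  defect category = screen: software == screen is false
  serial number matches: no → false
  original receipt provided: no → false
  country of purchase ∈ {CA, US}: AU is not in the set → false
  tamper seal broken: yes → true
  NOT extended warranty purchased: yes → false
  product age ≥ 39 months: 42 ≥ 39 is true
  product registered: yes → true
  product age ≤ 49 months: 42 ≤ 49 is true
Combine:
[1.1.1.2] false AND true = false
[1.1.1] true AND false = false
[1.1.2.1] false OR false = false
[1.1.2.2] exactly-one(false, false) = false
[1.1.2] false OR false = false
[1.1] false OR false = false
[1] NOT false = true
[2.1.1] exactly-one(false, false) = false
[2.1] NOT false = true
[2.2.1.1.1] false OR true = true
[2.2.1.1] NOT true = false
[2.2.1.2] false OR true = true
[2.2.1] false OR true = true
[2.2] NOT true = false
[2] true OR false = true
[3] true → true = true
[root] true AND true AND true = true
Overall: true → honored

Honored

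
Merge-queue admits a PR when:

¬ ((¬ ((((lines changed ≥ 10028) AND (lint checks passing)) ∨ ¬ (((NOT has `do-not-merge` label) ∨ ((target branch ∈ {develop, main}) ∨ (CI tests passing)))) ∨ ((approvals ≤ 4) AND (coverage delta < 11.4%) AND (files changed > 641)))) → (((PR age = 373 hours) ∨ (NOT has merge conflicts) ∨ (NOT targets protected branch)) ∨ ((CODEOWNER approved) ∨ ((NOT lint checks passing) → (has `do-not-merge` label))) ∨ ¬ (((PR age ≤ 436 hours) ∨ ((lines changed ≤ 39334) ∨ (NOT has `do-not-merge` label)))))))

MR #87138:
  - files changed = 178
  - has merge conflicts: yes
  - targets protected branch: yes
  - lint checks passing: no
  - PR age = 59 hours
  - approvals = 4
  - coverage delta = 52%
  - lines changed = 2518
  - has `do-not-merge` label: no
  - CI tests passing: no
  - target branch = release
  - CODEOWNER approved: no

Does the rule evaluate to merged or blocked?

Merged

Atomic conditions:
  lines changed ≥ 10028: 2518 ≥ 10028 is false
  lint checks passing: no → false
  NOT has `do-not-merge` label: no → true
  target branch ∈ {develop, main}: release is not in the set → false
  CI tests passing: no → false
  approvals ≤ 4: 4 ≤ 4 is true
  coverage delta < 11.4%: 52 < 11.4 is false
  files changed > 641: 178 > 641 is false
  PR age = 373 hours: 59 == 373 is false
  NOT has merge conflicts: yes → false
  NOT targets protected branch: yes → false
  CODEOWNER approved: no → false
  NOT lint checks passing: no → true
  has `do-not-merge` label: no → false
  PR age ≤ 436 hours: 59 ≤ 436 is true
  lines changed ≤ 39334: 2518 ≤ 39334 is true
Combine:
[1.1.1.1] false AND false = false
[1.1.1.2.1.2] false OR false = false
[1.1.1.2.1] true OR false = true
[1.1.1.2] NOT true = false
[1.1.1.3] true AND false AND false = false
[1.1.1] false OR false OR false = false
[1.1] NOT false = true
[1.2.1] false OR false OR false = false
[1.2.2.2] true → false = false
[1.2.2] false OR false = false
[1.2.3.1.2] true OR true = true
[1.2.3.1] true OR true = true
[1.2.3] NOT true = false
[1.2] false OR false OR false = false
[1] true → false = false
[root] NOT false = true
Overall: true → merged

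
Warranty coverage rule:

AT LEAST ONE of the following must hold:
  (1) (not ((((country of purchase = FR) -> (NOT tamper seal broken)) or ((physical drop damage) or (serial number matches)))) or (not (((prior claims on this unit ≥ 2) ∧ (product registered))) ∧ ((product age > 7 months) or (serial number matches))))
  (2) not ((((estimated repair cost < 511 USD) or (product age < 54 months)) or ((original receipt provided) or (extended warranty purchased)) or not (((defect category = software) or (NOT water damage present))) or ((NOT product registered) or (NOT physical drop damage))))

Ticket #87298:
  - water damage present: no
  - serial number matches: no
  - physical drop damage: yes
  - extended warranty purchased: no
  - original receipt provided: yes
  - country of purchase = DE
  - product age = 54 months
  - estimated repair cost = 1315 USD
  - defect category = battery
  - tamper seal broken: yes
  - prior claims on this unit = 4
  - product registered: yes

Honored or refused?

Refused

Atomic conditions:
  country of purchase = FR: DE == FR is false
  NOT tamper seal broken: yes → false
  physical drop damage: yes → true
  serial number matches: no → false
  prior claims on this unit ≥ 2: 4 ≥ 2 is true
  product registered: yes → true
  product age > 7 months: 54 > 7 is true
  estimated repair cost < 511 USD: 1315 < 511 is false
  product age < 54 months: 54 < 54 is false
  original receipt provided: yes → true
  extended warranty purchased: no → false
  defect category = software: battery == software is false
  NOT water damage present: no → true
  NOT product registered: yes → false
  NOT physical drop damage: yes → false
Combine:
[1.1.1.1] false → false (antecedent false ⇒ implication holds) = true
[1.1.1.2] true OR false = true
[1.1.1] true OR true = true
[1.1] NOT true = false
[1.2.1.1] true AND true = true
[1.2.1] NOT true = false
[1.2.2] true OR false = true
[1.2] false AND true = false
[1] false OR false = false
[2.1.1] false OR false = false
[2.1.2] true OR false = true
[2.1.3.1] false OR true = true
[2.1.3] NOT true = false
[2.1.4] false OR false = false
[2.1] false OR true OR false OR false = true
[2] NOT true = false
[root] false OR false = false
Overall: false → refused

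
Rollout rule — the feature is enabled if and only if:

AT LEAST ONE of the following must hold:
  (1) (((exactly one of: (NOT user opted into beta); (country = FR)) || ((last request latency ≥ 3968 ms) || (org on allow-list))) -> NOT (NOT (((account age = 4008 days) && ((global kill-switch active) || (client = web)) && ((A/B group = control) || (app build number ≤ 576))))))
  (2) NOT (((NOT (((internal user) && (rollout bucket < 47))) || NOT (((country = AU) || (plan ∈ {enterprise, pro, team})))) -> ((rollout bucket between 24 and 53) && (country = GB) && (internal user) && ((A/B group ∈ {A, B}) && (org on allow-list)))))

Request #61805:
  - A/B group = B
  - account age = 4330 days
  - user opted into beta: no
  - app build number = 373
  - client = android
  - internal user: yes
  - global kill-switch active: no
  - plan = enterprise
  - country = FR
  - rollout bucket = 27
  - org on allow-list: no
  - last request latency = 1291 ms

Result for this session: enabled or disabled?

Enabled

Atomic conditions:
  NOT user opted into beta: no → true
  country = FR: FR == FR is true
  last request latency ≥ 3968 ms: 1291 ≥ 3968 is false
  org on allow-list: no → false
  account age = 4008 days: 4330 == 4008 is false
  global kill-switch active: no → false
  client = web: android == web is false
  A/B group = control: B == control is false
  app build number ≤ 576: 373 ≤ 576 is true
  internal user: yes → true
  rollout bucket < 47: 27 < 47 is true
  country = AU: FR == AU is false
  plan ∈ {enterprise, pro, team}: enterprise is in the set → true
  rollout bucket between 24 and 53: 27 in [24, 53] is true
  country = GB: FR == GB is false
  A/B group ∈ {A, B}: B is in the set → true
Combine:
[1.1.1] exactly-one(true, true) = false
[1.1.2] false OR false = false
[1.1] false OR false = false
[1.2.1.1.2] false OR false = false
[1.2.1.1.3] false OR true = true
[1.2.1.1] false AND false AND true = false
[1.2.1] NOT false = true
[1.2] NOT true = false
[1] false → false (antecedent false ⇒ implication holds) = true
[2.1.1.1.1] true AND true = true
[2.1.1.1] NOT true = false
[2.1.1.2.1] false OR true = true
[2.1.1.2] NOT true = false
[2.1.1] false OR false = false
[2.1.2.4] true AND false = false
[2.1.2] true AND false AND true AND false = false
[2.1] false → false (antecedent false ⇒ implication holds) = true
[2] NOT true = false
[root] true OR false = true
Overall: true → enabled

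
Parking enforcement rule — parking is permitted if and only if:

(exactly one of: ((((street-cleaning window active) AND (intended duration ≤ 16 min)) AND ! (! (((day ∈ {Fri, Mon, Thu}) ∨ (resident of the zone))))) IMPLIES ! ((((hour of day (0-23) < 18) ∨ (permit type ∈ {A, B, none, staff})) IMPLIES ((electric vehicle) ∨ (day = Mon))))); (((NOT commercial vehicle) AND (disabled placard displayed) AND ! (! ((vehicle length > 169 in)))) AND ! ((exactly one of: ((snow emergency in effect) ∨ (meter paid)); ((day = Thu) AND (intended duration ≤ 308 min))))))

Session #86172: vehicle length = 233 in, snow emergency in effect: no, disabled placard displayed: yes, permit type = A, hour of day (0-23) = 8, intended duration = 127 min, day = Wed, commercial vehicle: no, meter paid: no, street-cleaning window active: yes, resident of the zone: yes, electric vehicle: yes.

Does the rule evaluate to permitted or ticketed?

Ticketed

Atomic conditions:
  street-cleaning window active: yes → true
  intended duration ≤ 16 min: 127 ≤ 16 is false
  day ∈ {Fri, Mon, Thu}: Wed is not in the set → false
  resident of the zone: yes → true
  hour of day (0-23) < 18: 8 < 18 is true
  permit type ∈ {A, B, none, staff}: A is in the set → true
  electric vehicle: yes → true
  day = Mon: Wed == Mon is false
  NOT commercial vehicle: no → true
  disabled placard displayed: yes → true
  vehicle length > 169 in: 233 > 169 is true
  snow emergency in effect: no → false
  meter paid: no → false
  day = Thu: Wed == Thu is false
  intended duration ≤ 308 min: 127 ≤ 308 is true
Combine:
[1.1.1] true AND false = false
[1.1.2.1.1] false OR true = true
[1.1.2.1] NOT true = false
[1.1.2] NOT false = true
[1.1] false AND true = false
[1.2.1.1] true OR true = true
[1.2.1.2] true OR false = true
[1.2.1] true → true = true
[1.2] NOT true = false
[1] false → false (antecedent false ⇒ implication holds) = true
[2.1.3.1] NOT true = false
[2.1.3] NOT false = true
[2.1] true AND true AND true = true
[2.2.1.1] false OR false = false
[2.2.1.2] false AND true = false
[2.2.1] exactly-one(false, false) = false
[2.2] NOT false = true
[2] true AND true = true
[root] exactly-one(true, true) = false
Overall: false → ticketed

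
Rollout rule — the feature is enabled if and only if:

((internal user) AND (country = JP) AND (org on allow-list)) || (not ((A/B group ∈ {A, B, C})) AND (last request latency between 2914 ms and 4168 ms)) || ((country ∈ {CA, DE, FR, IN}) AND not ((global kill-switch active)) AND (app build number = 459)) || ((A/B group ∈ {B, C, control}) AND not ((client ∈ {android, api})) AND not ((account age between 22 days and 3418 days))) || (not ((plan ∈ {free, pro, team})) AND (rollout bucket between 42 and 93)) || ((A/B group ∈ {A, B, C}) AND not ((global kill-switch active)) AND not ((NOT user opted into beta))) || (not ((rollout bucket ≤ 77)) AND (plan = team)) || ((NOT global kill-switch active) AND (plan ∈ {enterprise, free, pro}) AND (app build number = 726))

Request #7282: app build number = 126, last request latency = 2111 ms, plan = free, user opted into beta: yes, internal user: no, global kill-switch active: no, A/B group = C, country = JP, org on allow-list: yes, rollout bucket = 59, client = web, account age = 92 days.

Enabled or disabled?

Enabled

Atomic conditions:
  internal user: no → false
  country = JP: JP == JP is true
  org on allow-list: yes → true
  A/B group ∈ {A, B, C}: C is in the set → true
  last request latency between 2914 ms and 4168 ms: 2111 in [2914, 4168] is false
  country ∈ {CA, DE, FR, IN}: JP is not in the set → false
  global kill-switch active: no → false
  app build number = 459: 126 == 459 is false
  A/B group ∈ {B, C, control}: C is in the set → true
  client ∈ {android, api}: web is not in the set → false
  account age between 22 days and 3418 days: 92 in [22, 3418] is true
  plan ∈ {free, pro, team}: free is in the set → true
  rollout bucket between 42 and 93: 59 in [42, 93] is true
  NOT user opted into beta: yes → false
  rollout bucket ≤ 77: 59 ≤ 77 is true
  plan = team: free == team is false
  NOT global kill-switch active: no → true
  plan ∈ {enterprise, free, pro}: free is in the set → true
  app build number = 726: 126 == 726 is false
Combine:
[1] false AND true AND true = false
[2.1] NOT true = false
[2] false AND false = false
[3.2] NOT false = true
[3] false AND true AND false = false
[4.2] NOT false = true
[4.3] NOT true = false
[4] true AND true AND false = false
[5.1] NOT true = false
[5] false AND true = false
[6.2] NOT false = true
[6.3] NOT false = true
[6] true AND true AND true = true
[7.1] NOT true = false
[7] false AND false = false
[8] true AND true AND false = false
[root] false OR false OR false OR false OR false OR true OR false OR false = true
Overall: true → enabled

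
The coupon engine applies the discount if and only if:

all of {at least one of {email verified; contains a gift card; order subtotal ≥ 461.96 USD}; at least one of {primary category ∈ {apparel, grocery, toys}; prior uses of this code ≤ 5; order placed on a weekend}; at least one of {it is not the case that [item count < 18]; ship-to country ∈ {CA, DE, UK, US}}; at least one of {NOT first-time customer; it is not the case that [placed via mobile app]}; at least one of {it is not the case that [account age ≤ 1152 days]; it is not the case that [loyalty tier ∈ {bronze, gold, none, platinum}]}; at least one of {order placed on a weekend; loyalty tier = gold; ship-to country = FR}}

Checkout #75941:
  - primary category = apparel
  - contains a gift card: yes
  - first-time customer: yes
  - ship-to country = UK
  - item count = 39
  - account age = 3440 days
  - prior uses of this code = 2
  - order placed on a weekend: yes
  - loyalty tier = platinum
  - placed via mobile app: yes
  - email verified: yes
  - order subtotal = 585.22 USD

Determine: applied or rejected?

Atomic conditions:
  email verified: yes → true
  contains a gift card: yes → true
  order subtotal ≥ 461.96 USD: 585.22 ≥ 461.96 is true
  primary category ∈ {apparel, grocery, toys}: apparel is in the set → true
  prior uses of this code ≤ 5: 2 ≤ 5 is true
  order placed on a weekend: yes → true
  item count < 18: 39 < 18 is false
  ship-to country ∈ {CA, DE, UK, US}: UK is in the set → true
  NOT first-time customer: yes → false
  placed via mobile app: yes → true
  account age ≤ 1152 days: 3440 ≤ 1152 is false
  loyalty tier ∈ {bronze, gold, none, platinum}: platinum is in the set → true
  loyalty tier = gold: platinum == gold is false
  ship-to country = FR: UK == FR is false
Combine:
[1] true OR true OR true = true
[2] true OR true OR true = true
[3.1] NOT false = true
[3] true OR true = true
[4.2] NOT true = false
[4] false OR false = false
[5.1] NOT false = true
[5.2] NOT true = false
[5] true OR false = true
[6] true OR false OR false = true
[root] true AND true AND true AND false AND true AND true = false
Overall: false → rejected

Rejected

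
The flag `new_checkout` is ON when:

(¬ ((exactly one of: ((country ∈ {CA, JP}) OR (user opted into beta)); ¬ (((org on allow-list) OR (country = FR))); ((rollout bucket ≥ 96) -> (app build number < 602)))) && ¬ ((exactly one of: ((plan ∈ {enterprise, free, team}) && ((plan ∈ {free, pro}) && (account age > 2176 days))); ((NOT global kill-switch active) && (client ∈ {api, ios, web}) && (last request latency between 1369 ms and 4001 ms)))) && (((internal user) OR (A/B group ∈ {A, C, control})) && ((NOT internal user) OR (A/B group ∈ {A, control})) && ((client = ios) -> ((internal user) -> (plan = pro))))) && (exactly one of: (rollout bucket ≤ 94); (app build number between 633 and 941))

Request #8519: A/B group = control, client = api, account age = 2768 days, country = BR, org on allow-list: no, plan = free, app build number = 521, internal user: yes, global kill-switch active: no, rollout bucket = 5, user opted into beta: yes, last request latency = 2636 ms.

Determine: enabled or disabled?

Enabled

Atomic conditions:
  country ∈ {CA, JP}: BR is not in the set → false
  user opted into beta: yes → true
  org on allow-list: no → false
  country = FR: BR == FR is false
  rollout bucket ≥ 96: 5 ≥ 96 is false
  app build number < 602: 521 < 602 is true
  plan ∈ {enterprise, free, team}: free is in the set → true
  plan ∈ {free, pro}: free is in the set → true
  account age > 2176 days: 2768 > 2176 is true
  NOT global kill-switch active: no → true
  client ∈ {api, ios, web}: api is in the set → true
  last request latency between 1369 ms and 4001 ms: 2636 in [1369, 4001] is true
  internal user: yes → true
  A/B group ∈ {A, C, control}: control is in the set → true
  NOT internal user: yes → false
  A/B group ∈ {A, control}: control is in the set → true
  client = ios: api == ios is false
  plan = pro: free == pro is false
  rollout bucket ≤ 94: 5 ≤ 94 is true
  app build number between 633 and 941: 521 in [633, 941] is false
Combine:
[1.1.1.1] false OR true = true
[1.1.1.2.1] false OR false = false
[1.1.1.2] NOT false = true
[1.1.1.3] false → true (antecedent false ⇒ implication holds) = true
[1.1.1] exactly-one(true, true, true) = false
[1.1] NOT false = true
[1.2.1.1.2] true AND true = true
[1.2.1.1] true AND true = true
[1.2.1.2] true AND true AND true = true
[1.2.1] exactly-one(true, true) = false
[1.2] NOT false = true
[1.3.1] true OR true = true
[1.3.2] false OR true = true
[1.3.3.2] true → false = false
[1.3.3] false → false (antecedent false ⇒ implication holds) = true
[1.3] true AND true AND true = true
[1] true AND true AND true = true
[2] exactly-one(true, false) = true
[root] true AND true = true
Overall: true → enabled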